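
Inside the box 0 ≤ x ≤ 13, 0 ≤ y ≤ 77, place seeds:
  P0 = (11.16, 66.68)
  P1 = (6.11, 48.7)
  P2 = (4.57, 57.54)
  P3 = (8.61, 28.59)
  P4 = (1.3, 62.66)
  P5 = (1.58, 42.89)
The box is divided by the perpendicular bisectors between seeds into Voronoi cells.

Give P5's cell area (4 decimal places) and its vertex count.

1. box [0,13]×[0,77]: [(0, 0) (13, 0) (13, 77) (0, 77)]
2. ⊥bis P5·P0 via (6.37,54.785): [(0, 57.3501) (0, 0) (13, 0) (13, 52.1152)]  |A|=711.5245
3. ⊥bis P5·P1 via (3.845,45.795): [(0, 48.7929) (0, 0) (13, 0) (13, 38.6569)]  |A|=568.424
4. ⊥bis P5·P2 via (3.075,50.215): [(0, 48.7929) (0, 0) (13, 0) (13, 38.6569)]  |A|=568.424
5. ⊥bis P5·P3 via (5.095,35.74): [(12.2376, 39.2514) (0, 48.7929) (0, 33.2353)]  |A|=95.1942
6. ⊥bis P5·P4 via (1.44,52.775): [(12.2376, 39.2514) (0, 48.7929) (0, 33.2353)]  |A|=95.1942
7. canonical 3-gon: [(12.2376, 39.2514) (0, 48.7929) (0, 33.2353)]
8. shoelace: 95.1942

Area of P5's cell: 95.1942 (3 vertices)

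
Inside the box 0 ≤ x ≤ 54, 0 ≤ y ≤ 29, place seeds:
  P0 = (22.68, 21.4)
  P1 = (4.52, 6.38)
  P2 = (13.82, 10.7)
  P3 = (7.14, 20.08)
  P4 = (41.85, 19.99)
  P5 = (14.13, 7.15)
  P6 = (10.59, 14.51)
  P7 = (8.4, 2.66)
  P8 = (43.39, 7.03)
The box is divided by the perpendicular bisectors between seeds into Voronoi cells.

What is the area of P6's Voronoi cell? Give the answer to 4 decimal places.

Area of P6's cell: 70.8054

1. box [0,54]×[0,29]: [(0, 0) (54, 0) (54, 29) (0, 29)]
2. ⊥bis P6·P0 via (16.635,17.955): [(0, 0) (26.8674, 0) (10.3405, 29) (0, 29)]  |A|=539.5154
3. ⊥bis P6·P1 via (7.555,10.445): [(0, 16.0857) (21.5448, 0) (26.8674, 0) (10.3405, 29) (0, 29)]  |A|=366.2341
4. ⊥bis P6·P2 via (12.205,12.605): [(0, 16.0857) (8.6728, 9.6105) (17.2476, 16.88) (10.3405, 29) (0, 29)]  |A|=233.3199
5. ⊥bis P6·P3 via (8.865,17.295): [(3.1344, 13.7455) (8.6728, 9.6105) (17.2476, 16.88) (14.8859, 21.0243)]  |A|=70.8054
6. ⊥bis P6·P4 via (26.22,17.25): [(3.1344, 13.7455) (8.6728, 9.6105) (17.2476, 16.88) (14.8859, 21.0243)]  |A|=70.8054
7. ⊥bis P6·P5 via (12.36,10.83): [(3.1344, 13.7455) (8.6728, 9.6105) (17.2476, 16.88) (14.8859, 21.0243)]  |A|=70.8054
8. ⊥bis P6·P7 via (9.495,8.585): [(3.1344, 13.7455) (8.6728, 9.6105) (17.2476, 16.88) (14.8859, 21.0243)]  |A|=70.8054
9. ⊥bis P6·P8 via (26.99,10.77): [(3.1344, 13.7455) (8.6728, 9.6105) (17.2476, 16.88) (14.8859, 21.0243)]  |A|=70.8054
10. canonical 4-gon: [(3.1344, 13.7455) (8.6728, 9.6105) (17.2476, 16.88) (14.8859, 21.0243)]
11. shoelace: 70.8054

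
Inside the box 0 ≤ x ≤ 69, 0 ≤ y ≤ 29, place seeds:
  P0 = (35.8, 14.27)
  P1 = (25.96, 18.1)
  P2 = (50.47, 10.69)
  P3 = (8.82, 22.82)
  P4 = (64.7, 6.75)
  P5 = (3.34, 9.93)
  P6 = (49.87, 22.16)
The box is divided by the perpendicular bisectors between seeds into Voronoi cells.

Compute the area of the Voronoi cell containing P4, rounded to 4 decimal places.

1. box [0,69]×[0,29]: [(0, 0) (69, 0) (69, 29) (0, 29)]
2. ⊥bis P4·P0 via (50.25,10.51): [(47.5152, 0) (69, 0) (69, 29) (55.0612, 29)]  |A|=513.6414
3. ⊥bis P4·P1 via (45.33,12.425): [(47.5152, 0) (69, 0) (69, 29) (55.0612, 29)]  |A|=513.6414
4. ⊥bis P4·P2 via (57.585,8.72): [(55.1706, 0) (69, 0) (69, 29) (63.2001, 29)]  |A|=284.6244
5. ⊥bis P4·P3 via (36.76,14.785): [(55.1706, 0) (69, 0) (69, 29) (63.2001, 29)]  |A|=284.6244
6. ⊥bis P4·P5 via (34.02,8.34): [(55.1706, 0) (69, 0) (69, 29) (63.2001, 29)]  |A|=284.6244
7. ⊥bis P4·P6 via (57.285,14.455): [(59.8587, 16.9318) (55.1706, 0) (69, 0) (69, 25.7291)]  |A|=234.6771
8. canonical 4-gon: [(59.8587, 16.9318) (55.1706, 0) (69, 0) (69, 25.7291)]
9. shoelace: 234.6771

Area of P4's cell: 234.6771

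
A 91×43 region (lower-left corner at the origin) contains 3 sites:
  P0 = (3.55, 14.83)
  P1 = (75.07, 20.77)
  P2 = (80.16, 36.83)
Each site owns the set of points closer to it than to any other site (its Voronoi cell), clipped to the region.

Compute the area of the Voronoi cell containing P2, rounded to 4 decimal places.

Area of P2's cell: 533.6163

1. box [0,91]×[0,43]: [(0, 0) (91, 0) (91, 43) (0, 43)]
2. ⊥bis P2·P0 via (41.855,25.83): [(49.2726, 0) (91, 0) (91, 43) (36.9243, 43)]  |A|=2059.767
3. ⊥bis P2·P1 via (77.615,28.8): [(37.3362, 41.5658) (91, 24.5578) (91, 43) (36.9243, 43)]  |A|=533.6163
4. canonical 4-gon: [(37.3362, 41.5658) (91, 24.5578) (91, 43) (36.9243, 43)]
5. shoelace: 533.6163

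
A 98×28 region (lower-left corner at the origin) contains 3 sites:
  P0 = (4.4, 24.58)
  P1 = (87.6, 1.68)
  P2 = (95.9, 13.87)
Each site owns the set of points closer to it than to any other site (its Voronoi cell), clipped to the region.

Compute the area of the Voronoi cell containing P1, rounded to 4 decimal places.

1. box [0,98]×[0,28]: [(0, 0) (98, 0) (98, 28) (0, 28)]
2. ⊥bis P1·P0 via (46,13.13): [(42.3861, 0) (98, 0) (98, 28) (50.0928, 28)]  |A|=1449.2951
3. ⊥bis P1·P2 via (91.75,7.775): [(42.3861, 0) (98, 0) (98, 3.5195) (62.0461, 28) (50.0928, 28)]  |A|=1009.2092
4. canonical 5-gon: [(42.3861, 0) (98, 0) (98, 3.5195) (62.0461, 28) (50.0928, 28)]
5. shoelace: 1009.2092

Area of P1's cell: 1009.2092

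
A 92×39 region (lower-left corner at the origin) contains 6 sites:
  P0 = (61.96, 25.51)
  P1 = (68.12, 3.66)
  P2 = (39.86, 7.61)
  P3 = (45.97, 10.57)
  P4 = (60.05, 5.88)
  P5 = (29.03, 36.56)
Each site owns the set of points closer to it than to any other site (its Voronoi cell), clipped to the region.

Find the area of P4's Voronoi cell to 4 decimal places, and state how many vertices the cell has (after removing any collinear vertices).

Area of P4's cell: 188.7574 (4 vertices)

1. box [0,92]×[0,39]: [(0, 0) (92, 0) (92, 39) (0, 39)]
2. ⊥bis P4·P0 via (61.005,15.695): [(0, 21.6308) (0, 0) (92, 0) (92, 12.6792)]  |A|=1578.2588
3. ⊥bis P4·P1 via (64.085,4.77): [(66.9318, 15.1183) (0, 21.6308) (0, 0) (62.7728, 0)]  |A|=1198.4032
4. ⊥bis P4·P2 via (49.955,6.745): [(66.9318, 15.1183) (50.8069, 16.6873) (49.377, 0) (62.7728, 0)]  |A|=236.9222
5. ⊥bis P4·P3 via (53.01,8.225): [(66.9318, 15.1183) (55.6711, 16.214) (50.2703, 0) (62.7728, 0)]  |A|=188.7574
6. ⊥bis P4·P5 via (44.54,21.22): [(66.9318, 15.1183) (55.6711, 16.214) (50.2703, 0) (62.7728, 0)]  |A|=188.7574
7. canonical 4-gon: [(66.9318, 15.1183) (55.6711, 16.214) (50.2703, 0) (62.7728, 0)]
8. shoelace: 188.7574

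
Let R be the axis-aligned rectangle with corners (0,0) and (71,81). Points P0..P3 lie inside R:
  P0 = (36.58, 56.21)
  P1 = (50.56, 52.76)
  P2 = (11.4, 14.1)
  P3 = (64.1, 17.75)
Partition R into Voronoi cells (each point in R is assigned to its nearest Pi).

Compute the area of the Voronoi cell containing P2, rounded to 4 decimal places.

1. box [0,71]×[0,81]: [(0, 0) (71, 0) (71, 81) (0, 81)]
2. ⊥bis P2·P0 via (23.99,35.155): [(0, 49.5) (0, 0) (71, 0) (71, 7.045)]  |A|=2007.348
3. ⊥bis P2·P1 via (30.98,33.43): [(36.8953, 27.4381) (0, 49.5) (0, 0) (63.9832, 0)]  |A|=1790.9497
4. ⊥bis P2·P3 via (37.75,15.925): [(36.9569, 27.3758) (36.8953, 27.4381) (0, 49.5) (0, 0) (38.853, 0)]  |A|=1446.9703
5. canonical 5-gon: [(36.9569, 27.3758) (36.8953, 27.4381) (0, 49.5) (0, 0) (38.853, 0)]
6. shoelace: 1446.9703

Area of P2's cell: 1446.9703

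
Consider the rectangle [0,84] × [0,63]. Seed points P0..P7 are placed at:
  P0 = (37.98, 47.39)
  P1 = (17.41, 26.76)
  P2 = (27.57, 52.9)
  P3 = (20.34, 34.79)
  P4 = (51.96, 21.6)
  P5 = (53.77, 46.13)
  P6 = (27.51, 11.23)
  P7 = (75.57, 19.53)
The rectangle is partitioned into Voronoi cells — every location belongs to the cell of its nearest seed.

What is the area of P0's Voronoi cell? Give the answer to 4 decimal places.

1. box [0,84]×[0,63]: [(0, 0) (84, 0) (84, 63) (0, 63)]
2. ⊥bis P0·P1 via (27.695,37.075): [(64.8781, 0) (84, 0) (84, 63) (1.6944, 63)]  |A|=3194.9655
3. ⊥bis P0·P2 via (32.775,50.145): [(26.492, 38.2745) (64.8781, 0) (84, 0) (84, 63) (39.5791, 63)]  |A|=2726.6063
4. ⊥bis P0·P3 via (29.16,41.09): [(28.4835, 42.0371) (42.7505, 22.0633) (64.8781, 0) (84, 0) (84, 63) (39.5791, 63)]  |A|=2679.8767
5. ⊥bis P0·P4 via (44.97,34.495): [(28.4835, 42.0371) (36.9687, 30.1578) (84, 55.652) (84, 63) (39.5791, 63)]  |A|=1057.0751
6. ⊥bis P0·P5 via (45.875,46.76): [(28.4835, 42.0371) (36.9687, 30.1578) (44.893, 34.4532) (47.1709, 63) (39.5791, 63)]  |A|=387.7204
7. ⊥bis P0·P6 via (32.745,29.31): [(28.4835, 42.0371) (36.9687, 30.1578) (44.893, 34.4532) (47.1709, 63) (39.5791, 63)]  |A|=387.7204
8. ⊥bis P0·P7 via (56.775,33.46): [(28.4835, 42.0371) (36.9687, 30.1578) (44.893, 34.4532) (47.1709, 63) (39.5791, 63)]  |A|=387.7204
9. canonical 5-gon: [(28.4835, 42.0371) (36.9687, 30.1578) (44.893, 34.4532) (47.1709, 63) (39.5791, 63)]
10. shoelace: 387.7204

Area of P0's cell: 387.7204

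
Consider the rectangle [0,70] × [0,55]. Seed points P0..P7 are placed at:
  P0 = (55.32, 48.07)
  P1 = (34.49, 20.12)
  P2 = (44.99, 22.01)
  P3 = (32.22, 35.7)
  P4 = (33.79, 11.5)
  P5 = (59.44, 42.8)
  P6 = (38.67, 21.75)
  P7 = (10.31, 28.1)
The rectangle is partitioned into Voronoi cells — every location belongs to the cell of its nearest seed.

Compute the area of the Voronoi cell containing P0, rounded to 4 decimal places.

1. box [0,70]×[0,55]: [(0, 0) (70, 0) (70, 55) (0, 55)]
2. ⊥bis P0·P1 via (44.905,34.095): [(70, 15.3927) (70, 55) (16.8544, 55)]  |A|=1052.4772
3. ⊥bis P0·P2 via (50.155,35.04): [(36.231, 40.5594) (70, 27.1736) (70, 55) (16.8544, 55)]  |A|=853.5632
4. ⊥bis P0·P3 via (43.77,41.885): [(46.7027, 36.4085) (70, 27.1736) (70, 55) (36.7469, 55)]  |A|=633.2531
5. ⊥bis P0·P4 via (44.555,29.785): [(46.7027, 36.4085) (70, 27.1736) (70, 55) (36.7469, 55)]  |A|=633.2531
6. ⊥bis P0·P5 via (57.38,45.435): [(46.4463, 36.8872) (69.6148, 55) (36.7469, 55)]  |A|=297.6646
7. ⊥bis P0·P6 via (46.995,34.91): [(46.4463, 36.8872) (69.6148, 55) (36.7469, 55)]  |A|=297.6646
8. ⊥bis P0·P7 via (32.815,38.085): [(46.4463, 36.8872) (69.6148, 55) (36.7469, 55)]  |A|=297.6646
9. canonical 3-gon: [(46.4463, 36.8872) (69.6148, 55) (36.7469, 55)]
10. shoelace: 297.6646

Area of P0's cell: 297.6646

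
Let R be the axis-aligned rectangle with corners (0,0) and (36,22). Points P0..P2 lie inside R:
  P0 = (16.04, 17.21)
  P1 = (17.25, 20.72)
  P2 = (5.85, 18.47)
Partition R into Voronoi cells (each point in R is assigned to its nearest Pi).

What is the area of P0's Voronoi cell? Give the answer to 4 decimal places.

1. box [0,36]×[0,22]: [(0, 0) (36, 0) (36, 22) (0, 22)]
2. ⊥bis P0·P1 via (16.645,18.965): [(0, 0) (36, 0) (36, 12.2928) (7.841, 22) (0, 22)]  |A|=655.3269
3. ⊥bis P0·P2 via (10.945,17.84): [(8.7391, 0) (36, 0) (36, 12.2928) (11.3115, 20.8036)]  |A|=435.3083
4. canonical 4-gon: [(8.7391, 0) (36, 0) (36, 12.2928) (11.3115, 20.8036)]
5. shoelace: 435.3083

Area of P0's cell: 435.3083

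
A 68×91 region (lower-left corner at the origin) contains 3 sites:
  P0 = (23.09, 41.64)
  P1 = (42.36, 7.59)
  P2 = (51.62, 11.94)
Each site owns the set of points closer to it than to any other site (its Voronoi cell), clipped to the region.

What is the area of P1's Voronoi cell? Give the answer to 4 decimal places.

Area of P1's cell: 836.1002

1. box [0,68]×[0,91]: [(0, 0) (68, 0) (68, 91) (0, 91)]
2. ⊥bis P1·P0 via (32.725,24.615): [(0, 6.0949) (0, 0) (68, 0) (68, 44.5783)]  |A|=1722.8863
3. ⊥bis P1·P2 via (46.99,9.765): [(38.4832, 27.8737) (0, 6.0949) (0, 0) (51.5772, 0)]  |A|=836.1002
4. canonical 4-gon: [(38.4832, 27.8737) (0, 6.0949) (0, 0) (51.5772, 0)]
5. shoelace: 836.1002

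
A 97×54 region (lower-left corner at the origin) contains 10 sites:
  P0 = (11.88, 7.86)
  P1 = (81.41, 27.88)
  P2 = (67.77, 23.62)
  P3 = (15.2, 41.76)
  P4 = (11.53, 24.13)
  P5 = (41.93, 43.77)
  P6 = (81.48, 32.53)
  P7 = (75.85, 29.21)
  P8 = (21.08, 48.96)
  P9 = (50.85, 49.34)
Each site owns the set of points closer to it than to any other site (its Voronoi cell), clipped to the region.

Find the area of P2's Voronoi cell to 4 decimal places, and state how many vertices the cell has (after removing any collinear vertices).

Area of P2's cell: 1078.9832 (6 vertices)

1. box [0,97]×[0,54]: [(0, 0) (97, 0) (97, 54) (0, 54)]
2. ⊥bis P2·P0 via (39.825,15.74): [(44.2634, 0) (97, 0) (97, 54) (29.0364, 54)]  |A|=3258.9066
3. ⊥bis P2·P1 via (74.59,25.75): [(44.2634, 0) (82.6322, 0) (65.7671, 54) (29.0364, 54)]  |A|=2027.6852
4. ⊥bis P2·P3 via (41.485,32.69): [(37.9413, 22.4203) (44.2634, 0) (82.6322, 0) (65.7671, 54) (48.8383, 54)]  |A|=1715.0149
5. ⊥bis P2·P4 via (39.65,23.875): [(39.6826, 27.4665) (39.584, 16.5947) (44.2634, 0) (82.6322, 0) (65.7671, 54) (48.8383, 54)]  |A|=1705.7982
6. ⊥bis P2·P5 via (54.85,33.695): [(40.0969, 14.7759) (44.2634, 0) (82.6322, 0) (67.1731, 49.4979)]  |A|=1221.9599
7. ⊥bis P2·P6 via (74.625,28.075): [(63.6438, 44.972) (40.0969, 14.7759) (44.2634, 0) (82.6322, 0) (73.1597, 30.3297)]  |A|=1174.5871
8. ⊥bis P2·P7 via (71.81,26.415): [(61.1681, 41.7972) (40.0969, 14.7759) (44.2634, 0) (82.6322, 0) (76.4992, 19.6371)]  |A|=1096.3937
9. ⊥bis P2·P8 via (44.425,36.29): [(61.1681, 41.7972) (40.0969, 14.7759) (44.2634, 0) (82.6322, 0) (76.4992, 19.6371)]  |A|=1096.3937
10. ⊥bis P2·P9 via (59.31,36.48): [(63.115, 38.9831) (54.6114, 33.389) (40.0969, 14.7759) (44.2634, 0) (82.6322, 0) (76.4992, 19.6371)]  |A|=1078.9832
11. canonical 6-gon: [(63.115, 38.9831) (54.6114, 33.389) (40.0969, 14.7759) (44.2634, 0) (82.6322, 0) (76.4992, 19.6371)]
12. shoelace: 1078.9832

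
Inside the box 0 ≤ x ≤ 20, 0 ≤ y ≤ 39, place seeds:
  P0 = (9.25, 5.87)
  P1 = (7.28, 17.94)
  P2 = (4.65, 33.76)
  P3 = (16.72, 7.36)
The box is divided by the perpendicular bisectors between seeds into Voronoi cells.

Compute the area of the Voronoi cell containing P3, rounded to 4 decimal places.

1. box [0,20]×[0,39]: [(0, 0) (20, 0) (20, 39) (0, 39)]
2. ⊥bis P3·P0 via (12.985,6.615): [(14.3045, 0) (20, 0) (20, 39) (6.5253, 39)]  |A|=373.8189
3. ⊥bis P3·P1 via (12,12.65): [(11.8143, 12.4843) (14.3045, 0) (20, 0) (20, 19.788)]  |A|=116.5419
4. ⊥bis P3·P2 via (10.685,20.56): [(11.8143, 12.4843) (14.3045, 0) (20, 0) (20, 19.788)]  |A|=116.5419
5. canonical 4-gon: [(11.8143, 12.4843) (14.3045, 0) (20, 0) (20, 19.788)]
6. shoelace: 116.5419

Area of P3's cell: 116.5419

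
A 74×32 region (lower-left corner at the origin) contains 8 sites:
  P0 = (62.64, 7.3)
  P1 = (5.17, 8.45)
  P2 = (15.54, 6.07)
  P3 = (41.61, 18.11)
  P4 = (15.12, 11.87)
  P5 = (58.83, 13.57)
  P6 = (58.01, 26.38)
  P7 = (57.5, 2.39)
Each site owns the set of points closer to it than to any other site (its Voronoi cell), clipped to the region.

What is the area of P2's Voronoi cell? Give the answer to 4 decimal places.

Area of P2's cell: 207.4342

1. box [0,74]×[0,32]: [(0, 0) (74, 0) (74, 32) (0, 32)]
2. ⊥bis P2·P0 via (39.09,6.685): [(0, 0) (39.2646, 0) (38.4289, 32) (0, 32)]  |A|=1243.0957
3. ⊥bis P2·P1 via (10.355,7.26): [(8.6888, 0) (39.2646, 0) (38.4289, 32) (16.033, 32)]  |A|=847.5469
4. ⊥bis P2·P3 via (28.575,12.09): [(8.6888, 0) (34.1586, 0) (19.3799, 32) (16.033, 32)]  |A|=461.0665
5. ⊥bis P2·P4 via (15.33,8.97): [(10.67, 8.6326) (8.6888, 0) (34.1586, 0) (29.5407, 9.999)]  |A|=207.4342
6. ⊥bis P2·P5 via (37.185,9.82): [(10.67, 8.6326) (8.6888, 0) (34.1586, 0) (29.5407, 9.999)]  |A|=207.4342
7. ⊥bis P2·P6 via (36.775,16.225): [(10.67, 8.6326) (8.6888, 0) (34.1586, 0) (29.5407, 9.999)]  |A|=207.4342
8. ⊥bis P2·P7 via (36.52,4.23): [(10.67, 8.6326) (8.6888, 0) (34.1586, 0) (29.5407, 9.999)]  |A|=207.4342
9. canonical 4-gon: [(10.67, 8.6326) (8.6888, 0) (34.1586, 0) (29.5407, 9.999)]
10. shoelace: 207.4342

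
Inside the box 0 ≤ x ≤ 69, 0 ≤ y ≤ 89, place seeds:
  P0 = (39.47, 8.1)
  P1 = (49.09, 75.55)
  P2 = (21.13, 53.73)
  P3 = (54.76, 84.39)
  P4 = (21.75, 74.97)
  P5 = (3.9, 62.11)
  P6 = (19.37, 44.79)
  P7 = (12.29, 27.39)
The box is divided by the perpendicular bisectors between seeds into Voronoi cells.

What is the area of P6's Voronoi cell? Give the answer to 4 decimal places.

1. box [0,69]×[0,89]: [(0, 0) (69, 0) (69, 89) (0, 89)]
2. ⊥bis P6·P0 via (29.42,26.445): [(0, 10.3277) (69, 48.1282) (69, 89) (0, 89)]  |A|=4124.2685
3. ⊥bis P6·P1 via (34.23,60.17): [(0, 10.3277) (54.7646, 40.3296) (4.3911, 89) (0, 89)]  |A|=2261.0882
4. ⊥bis P6·P2 via (20.25,49.26): [(0, 53.2466) (0, 10.3277) (54.7646, 40.3296) (51.9888, 43.0117)]  |A|=1230.7291
5. ⊥bis P6·P3 via (37.065,64.59): [(0, 53.2466) (0, 10.3277) (54.7646, 40.3296) (51.9888, 43.0117)]  |A|=1230.7291
6. ⊥bis P6·P4 via (20.56,59.88): [(0, 53.2466) (0, 10.3277) (54.7646, 40.3296) (51.9888, 43.0117)]  |A|=1230.7291
7. ⊥bis P6·P5 via (11.635,53.45): [(9.3471, 51.4064) (0, 43.0578) (0, 10.3277) (54.7646, 40.3296) (51.9888, 43.0117)]  |A|=1183.1114
8. ⊥bis P6·P7 via (15.83,36.09): [(9.3471, 51.4064) (0, 43.0578) (0, 42.5312) (33.7304, 28.8064) (54.7646, 40.3296) (51.9888, 43.0117)]  |A|=639.9941
9. canonical 6-gon: [(9.3471, 51.4064) (0, 43.0578) (0, 42.5312) (33.7304, 28.8064) (54.7646, 40.3296) (51.9888, 43.0117)]
10. shoelace: 639.9941

Area of P6's cell: 639.9941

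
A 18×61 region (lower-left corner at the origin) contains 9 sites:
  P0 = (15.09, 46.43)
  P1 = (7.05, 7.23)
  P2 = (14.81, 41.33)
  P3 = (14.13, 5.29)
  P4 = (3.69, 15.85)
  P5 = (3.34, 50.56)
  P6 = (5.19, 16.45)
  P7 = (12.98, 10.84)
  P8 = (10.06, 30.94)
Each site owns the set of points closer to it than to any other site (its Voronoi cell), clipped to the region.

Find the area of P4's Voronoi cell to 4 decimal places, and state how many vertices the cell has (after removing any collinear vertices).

Area of P4's cell: 54.6217 (4 vertices)

1. box [0,18]×[0,61]: [(0, 0) (18, 0) (18, 61) (0, 61)]
2. ⊥bis P4·P0 via (9.39,31.14): [(0, 34.6405) (0, 0) (18, 0) (18, 27.9303)]  |A|=563.137
3. ⊥bis P4·P1 via (5.37,11.54): [(0, 34.6405) (0, 9.4468) (18, 16.4631) (18, 27.9303)]  |A|=329.948
4. ⊥bis P4·P2 via (9.25,28.59): [(0, 32.6269) (0, 9.4468) (18, 16.4631) (18, 24.7713)]  |A|=283.3949
5. ⊥bis P4·P3 via (8.91,10.57): [(0, 32.6269) (0, 9.4468) (12.834, 14.4494) (18, 19.5567) (18, 24.7713)]  |A|=275.404
6. ⊥bis P4·P5 via (3.515,33.205): [(0, 32.6269) (0, 9.4468) (12.834, 14.4494) (18, 19.5567) (18, 24.7713)]  |A|=275.404
7. ⊥bis P4·P6 via (4.44,16.15): [(0, 27.25) (0, 9.4468) (6.1607, 11.8482)]  |A|=54.8402
8. ⊥bis P4·P7 via (8.335,13.345): [(0, 27.25) (0, 9.4468) (6.1607, 11.8482)]  |A|=54.8402
9. ⊥bis P4·P8 via (6.875,23.395): [(0.4586, 26.1036) (0, 26.2972) (0, 9.4468) (6.1607, 11.8482)]  |A|=54.6217
10. canonical 4-gon: [(0.4586, 26.1036) (0, 26.2972) (0, 9.4468) (6.1607, 11.8482)]
11. shoelace: 54.6217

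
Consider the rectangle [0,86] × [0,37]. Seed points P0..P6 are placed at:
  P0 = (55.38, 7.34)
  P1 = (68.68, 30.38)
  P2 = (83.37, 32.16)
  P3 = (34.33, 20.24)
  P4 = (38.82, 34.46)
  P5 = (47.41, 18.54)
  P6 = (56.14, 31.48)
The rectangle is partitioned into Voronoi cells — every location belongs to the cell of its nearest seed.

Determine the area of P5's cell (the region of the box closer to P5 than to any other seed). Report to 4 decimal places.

1. box [0,86]×[0,37]: [(0, 0) (86, 0) (86, 37) (0, 37)]
2. ⊥bis P5·P0 via (51.395,12.94): [(0, 0) (33.2108, 0) (85.2058, 37) (0, 37)]  |A|=2190.7071
3. ⊥bis P5·P1 via (58.045,24.46): [(0, 0) (33.2108, 0) (60.7514, 19.5981) (51.0646, 37) (0, 37)]  |A|=1893.6458
4. ⊥bis P5·P2 via (65.39,25.35): [(0, 0) (33.2108, 0) (60.7514, 19.5981) (51.0646, 37) (0, 37)]  |A|=1893.6458
5. ⊥bis P5·P3 via (40.87,19.39): [(38.8736, 4.0297) (60.7514, 19.5981) (51.0646, 37) (43.1588, 37)]  |A|=396.0902
6. ⊥bis P5·P4 via (43.115,26.5): [(41.6945, 25.7335) (38.8736, 4.0297) (60.7514, 19.5981) (53.7232, 32.2239)]  |A|=314.2018
7. ⊥bis P5·P6 via (51.775,25.01): [(46.6996, 28.4341) (41.6945, 25.7335) (38.8736, 4.0297) (60.2868, 19.2675)]  |A|=252.1694
8. canonical 4-gon: [(46.6996, 28.4341) (41.6945, 25.7335) (38.8736, 4.0297) (60.2868, 19.2675)]
9. shoelace: 252.1694

Area of P5's cell: 252.1694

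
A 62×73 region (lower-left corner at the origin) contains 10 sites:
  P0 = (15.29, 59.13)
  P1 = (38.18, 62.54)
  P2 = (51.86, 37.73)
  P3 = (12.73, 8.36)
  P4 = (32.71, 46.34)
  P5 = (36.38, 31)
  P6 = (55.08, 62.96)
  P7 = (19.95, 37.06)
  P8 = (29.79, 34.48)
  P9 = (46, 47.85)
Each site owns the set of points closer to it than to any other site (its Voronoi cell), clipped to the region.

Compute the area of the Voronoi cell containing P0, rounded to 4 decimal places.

1. box [0,62]×[0,73]: [(0, 0) (62, 0) (62, 73) (0, 73)]
2. ⊥bis P0·P1 via (26.735,60.835): [(0, 0) (35.7978, 0) (24.9227, 73) (0, 73)]  |A|=2216.2995
3. ⊥bis P0·P2 via (33.575,48.43): [(0, 0) (5.2348, 0) (29.596, 41.6303) (24.9227, 73) (0, 73)]  |A|=1580.125
4. ⊥bis P0·P3 via (14.01,33.745): [(0, 34.4514) (24.6672, 33.2076) (29.596, 41.6303) (24.9227, 73) (0, 73)]  |A|=1068.2978
5. ⊥bis P0·P4 via (24,52.735): [(0, 34.4514) (10.1984, 33.9372) (27.2768, 57.198) (24.9227, 73) (0, 73)]  |A|=845.6581
6. ⊥bis P0·P5 via (25.835,45.065): [(0, 34.4514) (10.1984, 33.9372) (27.2768, 57.198) (24.9227, 73) (0, 73)]  |A|=845.6581
7. ⊥bis P0·P6 via (35.185,61.045): [(0, 34.4514) (10.1984, 33.9372) (27.2768, 57.198) (24.9227, 73) (0, 73)]  |A|=845.6581
8. ⊥bis P0·P7 via (17.62,48.095): [(0, 44.3746) (21.1387, 48.838) (27.2768, 57.198) (24.9227, 73) (0, 73)]  |A|=661.9814
9. ⊥bis P0·P8 via (22.54,46.805): [(0, 44.3746) (21.1387, 48.838) (27.2768, 57.198) (24.9227, 73) (0, 73)]  |A|=661.9814
10. ⊥bis P0·P9 via (30.645,53.49): [(0, 44.3746) (21.1387, 48.838) (27.2768, 57.198) (24.9227, 73) (0, 73)]  |A|=661.9814
11. canonical 5-gon: [(0, 44.3746) (21.1387, 48.838) (27.2768, 57.198) (24.9227, 73) (0, 73)]
12. shoelace: 661.9814

Area of P0's cell: 661.9814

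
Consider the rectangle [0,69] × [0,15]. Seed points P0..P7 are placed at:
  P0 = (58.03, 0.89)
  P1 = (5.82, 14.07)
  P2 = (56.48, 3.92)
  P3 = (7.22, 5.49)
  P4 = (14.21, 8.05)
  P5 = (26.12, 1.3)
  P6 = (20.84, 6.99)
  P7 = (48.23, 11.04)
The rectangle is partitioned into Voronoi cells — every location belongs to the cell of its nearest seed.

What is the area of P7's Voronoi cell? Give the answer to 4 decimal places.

Area of P7's cell: 236.5199

1. box [0,69]×[0,15]: [(0, 0) (69, 0) (69, 15) (0, 15)]
2. ⊥bis P7·P0 via (53.13,5.965): [(0, 0) (46.952, 0) (62.4877, 15) (0, 15)]  |A|=820.7973
3. ⊥bis P7·P1 via (27.025,12.555): [(26.128, 0) (46.952, 0) (62.4877, 15) (27.1997, 15)]  |A|=420.8397
4. ⊥bis P7·P2 via (52.355,7.48): [(26.128, 0) (45.8995, 0) (58.845, 15) (27.1997, 15)]  |A|=385.6263
5. ⊥bis P7·P3 via (27.725,8.265): [(27.0663, 13.1325) (28.8435, 0) (45.8995, 0) (58.845, 15) (27.1997, 15)]  |A|=367.7954
6. ⊥bis P7·P4 via (31.22,9.545): [(32.0589, 0) (45.8995, 0) (58.845, 15) (30.7406, 15)]  |A|=314.5879
7. ⊥bis P7·P5 via (37.175,6.17): [(39.893, 0) (45.8995, 0) (58.845, 15) (33.2852, 15)]  |A|=236.7474
8. ⊥bis P7·P6 via (34.535,9.015): [(33.8344, 13.7533) (39.893, 0) (45.8995, 0) (58.845, 15) (33.65, 15)]  |A|=236.5199
9. canonical 5-gon: [(33.8344, 13.7533) (39.893, 0) (45.8995, 0) (58.845, 15) (33.65, 15)]
10. shoelace: 236.5199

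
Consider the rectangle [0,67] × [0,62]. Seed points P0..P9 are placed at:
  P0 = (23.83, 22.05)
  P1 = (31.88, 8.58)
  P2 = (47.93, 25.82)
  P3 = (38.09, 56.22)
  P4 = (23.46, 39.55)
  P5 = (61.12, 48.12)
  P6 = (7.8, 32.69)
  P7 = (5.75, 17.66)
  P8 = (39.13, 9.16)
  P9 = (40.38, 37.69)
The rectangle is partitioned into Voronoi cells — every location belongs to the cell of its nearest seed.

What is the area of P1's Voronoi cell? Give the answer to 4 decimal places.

Area of P1's cell: 274.8407

1. box [0,67]×[0,62]: [(0, 0) (67, 0) (67, 62) (0, 62)]
2. ⊥bis P1·P0 via (27.855,15.315): [(2.2285, 0) (67, 0) (67, 38.709)]  |A|=1253.6195
3. ⊥bis P1·P2 via (39.905,17.2): [(36.4271, 20.4379) (2.2285, 0) (58.3803, 0)]  |A|=573.811
4. ⊥bis P1·P3 via (34.985,32.4): [(36.4271, 20.4379) (2.2285, 0) (58.3803, 0)]  |A|=573.811
5. ⊥bis P1·P4 via (27.67,24.065): [(36.4271, 20.4379) (2.2285, 0) (58.3803, 0)]  |A|=573.811
6. ⊥bis P1·P5 via (46.5,28.35): [(36.4271, 20.4379) (2.2285, 0) (58.3803, 0)]  |A|=573.811
7. ⊥bis P1·P6 via (19.84,20.635): [(36.4271, 20.4379) (2.2285, 0) (58.3803, 0)]  |A|=573.811
8. ⊥bis P1·P7 via (18.815,13.12): [(36.4271, 20.4379) (17.4083, 9.0718) (14.2559, 0) (58.3803, 0)]  |A|=519.2562
9. ⊥bis P1·P8 via (35.505,8.87): [(34.6639, 19.3841) (17.4083, 9.0718) (14.2559, 0) (36.2146, 0)]  |A|=274.8407
10. ⊥bis P1·P9 via (36.13,23.135): [(34.6639, 19.3841) (17.4083, 9.0718) (14.2559, 0) (36.2146, 0)]  |A|=274.8407
11. canonical 4-gon: [(34.6639, 19.3841) (17.4083, 9.0718) (14.2559, 0) (36.2146, 0)]
12. shoelace: 274.8407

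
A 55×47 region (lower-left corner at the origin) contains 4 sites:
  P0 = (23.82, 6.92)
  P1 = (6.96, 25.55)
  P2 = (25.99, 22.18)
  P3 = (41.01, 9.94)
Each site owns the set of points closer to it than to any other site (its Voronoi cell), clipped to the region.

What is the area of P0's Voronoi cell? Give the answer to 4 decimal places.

1. box [0,55]×[0,47]: [(0, 0) (55, 0) (55, 47) (0, 47)]
2. ⊥bis P0·P1 via (15.39,16.235): [(0, 2.3072) (0, 0) (55, 0) (55, 47) (49.3848, 47)]  |A|=1481.4274
3. ⊥bis P0·P2 via (24.905,14.55): [(15.073, 15.9481) (0, 2.3072) (0, 0) (55, 0) (55, 10.2704)]  |A|=660.9953
4. ⊥bis P0·P3 via (32.415,8.43): [(31.5047, 13.6115) (15.073, 15.9481) (0, 2.3072) (0, 0) (33.896, 0)]  |A|=396.7132
5. canonical 5-gon: [(31.5047, 13.6115) (15.073, 15.9481) (0, 2.3072) (0, 0) (33.896, 0)]
6. shoelace: 396.7132

Area of P0's cell: 396.7132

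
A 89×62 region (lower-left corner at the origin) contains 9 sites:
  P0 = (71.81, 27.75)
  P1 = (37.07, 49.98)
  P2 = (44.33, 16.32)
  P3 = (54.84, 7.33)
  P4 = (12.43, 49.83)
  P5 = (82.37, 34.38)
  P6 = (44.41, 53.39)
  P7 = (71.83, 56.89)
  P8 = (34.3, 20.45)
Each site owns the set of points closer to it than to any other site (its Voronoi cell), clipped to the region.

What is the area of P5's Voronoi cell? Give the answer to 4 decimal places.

Area of P5's cell: 371.1146

1. box [0,89]×[0,62]: [(0, 0) (89, 0) (89, 62) (0, 62)]
2. ⊥bis P5·P0 via (77.09,31.065): [(89, 12.0952) (89, 62) (57.6677, 62)]  |A|=781.8146
3. ⊥bis P5·P1 via (59.72,42.18): [(63.4008, 52.8686) (89, 12.0952) (89, 62) (66.5454, 62)]  |A|=741.2816
4. ⊥bis P5·P2 via (63.35,25.35): [(63.4008, 52.8686) (89, 12.0952) (89, 62) (66.5454, 62)]  |A|=741.2816
5. ⊥bis P5·P3 via (68.605,20.855): [(63.4008, 52.8686) (89, 12.0952) (89, 62) (66.5454, 62)]  |A|=741.2816
6. ⊥bis P5·P4 via (47.4,42.105): [(63.4008, 52.8686) (89, 12.0952) (89, 62) (66.5454, 62)]  |A|=741.2816
7. ⊥bis P5·P6 via (63.39,43.885): [(65.8975, 48.892) (89, 12.0952) (89, 62) (72.4618, 62)]  |A|=684.8544
8. ⊥bis P5·P7 via (77.1,45.635): [(70.0229, 42.3212) (89, 12.0952) (89, 51.207)]  |A|=371.1146
9. ⊥bis P5·P8 via (58.335,27.415): [(70.0229, 42.3212) (89, 12.0952) (89, 51.207)]  |A|=371.1146
10. canonical 3-gon: [(70.0229, 42.3212) (89, 12.0952) (89, 51.207)]
11. shoelace: 371.1146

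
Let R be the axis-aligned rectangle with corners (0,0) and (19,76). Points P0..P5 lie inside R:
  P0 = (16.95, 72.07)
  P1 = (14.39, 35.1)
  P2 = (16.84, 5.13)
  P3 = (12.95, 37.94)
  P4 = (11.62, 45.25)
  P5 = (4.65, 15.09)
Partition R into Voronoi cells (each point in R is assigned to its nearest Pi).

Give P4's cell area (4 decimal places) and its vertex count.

1. box [0,19]×[0,76]: [(0, 0) (19, 0) (19, 76) (0, 76)]
2. ⊥bis P4·P0 via (14.285,58.66): [(0, 61.4989) (0, 0) (19, 0) (19, 57.723)]  |A|=1132.6077
3. ⊥bis P4·P1 via (13.005,40.175): [(0, 61.4989) (0, 36.6259) (19, 41.8111) (19, 57.723)]  |A|=387.4569
4. ⊥bis P4·P2 via (14.23,25.19): [(0, 61.4989) (0, 36.6259) (19, 41.8111) (19, 57.723)]  |A|=387.4569
5. ⊥bis P4·P3 via (12.285,41.595): [(0, 61.4989) (0, 39.3598) (19, 42.8167) (19, 57.723)]  |A|=351.9302
6. ⊥bis P4·P5 via (8.135,30.17): [(0, 61.4989) (0, 39.3598) (19, 42.8167) (19, 57.723)]  |A|=351.9302
7. canonical 4-gon: [(0, 61.4989) (0, 39.3598) (19, 42.8167) (19, 57.723)]
8. shoelace: 351.9302

Area of P4's cell: 351.9302 (4 vertices)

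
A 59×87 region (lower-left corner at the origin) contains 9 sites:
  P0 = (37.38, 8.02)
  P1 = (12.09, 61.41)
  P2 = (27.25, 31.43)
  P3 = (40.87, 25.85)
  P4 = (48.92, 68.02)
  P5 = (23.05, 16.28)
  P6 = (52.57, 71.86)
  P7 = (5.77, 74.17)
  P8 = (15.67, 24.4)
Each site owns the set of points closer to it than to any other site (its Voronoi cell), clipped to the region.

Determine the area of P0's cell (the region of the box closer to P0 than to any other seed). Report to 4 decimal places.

1. box [0,59]×[0,87]: [(0, 0) (59, 0) (59, 87) (0, 87)]
2. ⊥bis P0·P1 via (24.735,34.715): [(0, 22.9984) (0, 0) (59, 0) (59, 50.9458)]  |A|=2181.3542
3. ⊥bis P0·P2 via (32.315,19.725): [(0, 5.7416) (0, 0) (59, 0) (59, 31.2722)]  |A|=1091.9065
4. ⊥bis P0·P3 via (39.125,16.935): [(29.9966, 18.7218) (0, 5.7416) (0, 0) (59, 0) (59, 13.0447)]  |A|=827.5775
5. ⊥bis P0·P4 via (43.15,38.02): [(29.9966, 18.7218) (0, 5.7416) (0, 0) (59, 0) (59, 13.0447)]  |A|=827.5775
6. ⊥bis P0·P5 via (30.215,12.15): [(33.5969, 18.0171) (23.2116, 0) (59, 0) (59, 13.0447)]  |A|=488.0896
7. ⊥bis P0·P6 via (44.975,39.94): [(33.5969, 18.0171) (23.2116, 0) (59, 0) (59, 13.0447)]  |A|=488.0896
8. ⊥bis P0·P7 via (21.575,41.095): [(33.5969, 18.0171) (23.2116, 0) (59, 0) (59, 13.0447)]  |A|=488.0896
9. ⊥bis P0·P8 via (26.525,16.21): [(33.5969, 18.0171) (23.2116, 0) (59, 0) (59, 13.0447)]  |A|=488.0896
10. canonical 4-gon: [(33.5969, 18.0171) (23.2116, 0) (59, 0) (59, 13.0447)]
11. shoelace: 488.0896

Area of P0's cell: 488.0896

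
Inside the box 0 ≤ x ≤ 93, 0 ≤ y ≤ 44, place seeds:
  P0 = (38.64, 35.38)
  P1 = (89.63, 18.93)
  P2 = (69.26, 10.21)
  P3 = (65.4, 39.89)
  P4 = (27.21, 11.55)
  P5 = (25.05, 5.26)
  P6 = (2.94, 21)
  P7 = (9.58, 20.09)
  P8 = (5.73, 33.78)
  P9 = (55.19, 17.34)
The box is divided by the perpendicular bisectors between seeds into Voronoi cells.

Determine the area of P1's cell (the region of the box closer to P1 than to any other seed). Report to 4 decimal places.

Area of P1's cell: 526.6450

1. box [0,93]×[0,44]: [(0, 0) (93, 0) (93, 44) (0, 44)]
2. ⊥bis P1·P0 via (64.135,27.155): [(55.3745, 0) (93, 0) (93, 44) (69.5694, 44)]  |A|=1343.2349
3. ⊥bis P1·P2 via (79.445,14.57): [(68.3993, 40.3729) (85.6821, 0) (93, 0) (93, 44) (69.5694, 44)]  |A|=731.4302
4. ⊥bis P1·P3 via (77.515,29.41): [(74.5564, 25.9898) (85.6821, 0) (93, 0) (93, 44) (90.136, 44)]  |A|=526.645
5. ⊥bis P1·P4 via (58.42,15.24): [(74.5564, 25.9898) (85.6821, 0) (93, 0) (93, 44) (90.136, 44)]  |A|=526.645
6. ⊥bis P1·P5 via (57.34,12.095): [(74.5564, 25.9898) (85.6821, 0) (93, 0) (93, 44) (90.136, 44)]  |A|=526.645
7. ⊥bis P1·P6 via (46.285,19.965): [(74.5564, 25.9898) (85.6821, 0) (93, 0) (93, 44) (90.136, 44)]  |A|=526.645
8. ⊥bis P1·P7 via (49.605,19.51): [(74.5564, 25.9898) (85.6821, 0) (93, 0) (93, 44) (90.136, 44)]  |A|=526.645
9. ⊥bis P1·P8 via (47.68,26.355): [(74.5564, 25.9898) (85.6821, 0) (93, 0) (93, 44) (90.136, 44)]  |A|=526.645
10. ⊥bis P1·P9 via (72.41,18.135): [(74.5564, 25.9898) (85.6821, 0) (93, 0) (93, 44) (90.136, 44)]  |A|=526.645
11. canonical 5-gon: [(74.5564, 25.9898) (85.6821, 0) (93, 0) (93, 44) (90.136, 44)]
12. shoelace: 526.645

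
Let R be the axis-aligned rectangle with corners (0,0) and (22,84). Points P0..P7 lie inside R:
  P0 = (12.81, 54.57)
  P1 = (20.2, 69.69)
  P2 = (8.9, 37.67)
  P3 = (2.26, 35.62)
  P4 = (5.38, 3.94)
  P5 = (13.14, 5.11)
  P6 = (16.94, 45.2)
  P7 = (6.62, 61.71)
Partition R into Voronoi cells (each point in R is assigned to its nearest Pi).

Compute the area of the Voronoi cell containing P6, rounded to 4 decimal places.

1. box [0,22]×[0,84]: [(0, 0) (22, 0) (22, 84) (0, 84)]
2. ⊥bis P6·P0 via (14.875,49.885): [(0, 43.3286) (0, 0) (22, 0) (22, 53.0255)]  |A|=1059.8945
3. ⊥bis P6·P1 via (18.57,57.445): [(0, 43.3286) (0, 0) (22, 0) (22, 53.0255)]  |A|=1059.8945
4. ⊥bis P6·P2 via (12.92,41.435): [(7.8896, 46.8061) (22, 31.74) (22, 53.0255)]  |A|=150.1728
5. ⊥bis P6·P3 via (9.6,40.41): [(7.8896, 46.8061) (22, 31.74) (22, 53.0255)]  |A|=150.1728
6. ⊥bis P6·P4 via (11.16,24.57): [(7.8896, 46.8061) (22, 31.74) (22, 53.0255)]  |A|=150.1728
7. ⊥bis P6·P5 via (15.04,25.155): [(7.8896, 46.8061) (22, 31.74) (22, 53.0255)]  |A|=150.1728
8. ⊥bis P6·P7 via (11.78,53.455): [(7.8896, 46.8061) (22, 31.74) (22, 53.0255)]  |A|=150.1728
9. canonical 3-gon: [(7.8896, 46.8061) (22, 31.74) (22, 53.0255)]
10. shoelace: 150.1728

Area of P6's cell: 150.1728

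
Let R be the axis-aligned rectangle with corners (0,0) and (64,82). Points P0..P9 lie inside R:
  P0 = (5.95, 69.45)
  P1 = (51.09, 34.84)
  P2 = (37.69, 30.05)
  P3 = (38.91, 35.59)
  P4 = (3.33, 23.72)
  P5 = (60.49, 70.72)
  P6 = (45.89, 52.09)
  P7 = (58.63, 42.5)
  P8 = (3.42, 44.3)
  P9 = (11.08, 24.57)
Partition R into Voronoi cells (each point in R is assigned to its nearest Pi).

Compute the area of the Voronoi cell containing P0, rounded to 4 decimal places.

Area of P0's cell: 757.8852

1. box [0,64]×[0,82]: [(0, 0) (64, 0) (64, 82) (0, 82)]
2. ⊥bis P0·P1 via (28.52,52.145): [(0, 14.9479) (51.4106, 82) (0, 82)]  |A|=1723.5951
3. ⊥bis P0·P2 via (21.82,49.75): [(0, 32.1722) (34.5409, 59.9978) (51.4106, 82) (0, 82)]  |A|=1426.1236
4. ⊥bis P0·P3 via (22.43,52.52): [(0, 32.1722) (8.8537, 39.3046) (47.5726, 76.9943) (51.4106, 82) (0, 82)]  |A|=1342.6603
5. ⊥bis P0·P4 via (4.64,46.585): [(0, 46.8508) (15.683, 45.9523) (47.5726, 76.9943) (51.4106, 82) (0, 82)]  |A|=1222.4835
6. ⊥bis P0·P5 via (33.22,70.085): [(0, 46.8508) (15.683, 45.9523) (33.3808, 63.1797) (32.9426, 82) (0, 82)]  |A|=1039.6869
7. ⊥bis P0·P6 via (25.92,60.77): [(0, 46.8508) (15.683, 45.9523) (22.2638, 52.3582) (33.0547, 77.1847) (32.9426, 82) (0, 82)]  |A|=960.0758
8. ⊥bis P0·P7 via (32.29,55.975): [(0, 46.8508) (15.683, 45.9523) (22.2638, 52.3582) (33.0547, 77.1847) (32.9426, 82) (0, 82)]  |A|=960.0758
9. ⊥bis P0·P8 via (4.685,56.875): [(0, 57.3463) (23.4084, 54.9915) (33.0547, 77.1847) (32.9426, 82) (0, 82)]  |A|=757.8852
10. ⊥bis P0·P9 via (8.515,47.01): [(0, 57.3463) (23.4084, 54.9915) (33.0547, 77.1847) (32.9426, 82) (0, 82)]  |A|=757.8852
11. canonical 5-gon: [(0, 57.3463) (23.4084, 54.9915) (33.0547, 77.1847) (32.9426, 82) (0, 82)]
12. shoelace: 757.8852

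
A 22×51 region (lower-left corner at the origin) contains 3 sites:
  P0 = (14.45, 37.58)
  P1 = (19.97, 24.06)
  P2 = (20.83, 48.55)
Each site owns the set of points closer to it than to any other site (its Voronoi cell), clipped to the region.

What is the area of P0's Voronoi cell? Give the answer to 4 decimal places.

1. box [0,22]×[0,51]: [(0, 0) (22, 0) (22, 51) (0, 51)]
2. ⊥bis P0·P1 via (17.21,30.82): [(0, 23.7934) (22, 32.7757) (22, 51) (0, 51)]  |A|=499.7398
3. ⊥bis P0·P2 via (17.64,43.065): [(0, 23.7934) (22, 32.7757) (22, 40.5293) (3.9963, 51) (0, 51)]  |A|=405.4838
4. canonical 5-gon: [(0, 23.7934) (22, 32.7757) (22, 40.5293) (3.9963, 51) (0, 51)]
5. shoelace: 405.4838

Area of P0's cell: 405.4838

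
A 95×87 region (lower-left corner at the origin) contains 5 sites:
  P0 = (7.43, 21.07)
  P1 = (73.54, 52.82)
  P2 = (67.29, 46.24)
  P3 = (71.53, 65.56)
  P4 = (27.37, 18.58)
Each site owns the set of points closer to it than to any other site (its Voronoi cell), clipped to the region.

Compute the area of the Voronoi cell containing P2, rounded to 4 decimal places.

Area of P2's cell: 2212.7308

1. box [0,95]×[0,87]: [(0, 0) (95, 0) (95, 87) (0, 87)]
2. ⊥bis P2·P0 via (37.36,33.655): [(51.5113, 0) (95, 0) (95, 87) (14.9294, 87)]  |A|=5374.8284
3. ⊥bis P2·P1 via (70.415,49.53): [(51.5113, 0) (95, 0) (95, 26.178) (30.9666, 87) (14.9294, 87)]  |A|=3427.5077
4. ⊥bis P2·P3 via (69.41,55.9): [(23.7973, 65.9102) (51.5113, 0) (95, 0) (95, 26.178) (61.9956, 57.5272)]  |A|=2825.5514
5. ⊥bis P2·P4 via (47.33,32.41): [(24.1757, 65.8272) (69.7864, 0) (95, 0) (95, 26.178) (61.9956, 57.5272)]  |A|=2212.7308
6. canonical 5-gon: [(24.1757, 65.8272) (69.7864, 0) (95, 0) (95, 26.178) (61.9956, 57.5272)]
7. shoelace: 2212.7308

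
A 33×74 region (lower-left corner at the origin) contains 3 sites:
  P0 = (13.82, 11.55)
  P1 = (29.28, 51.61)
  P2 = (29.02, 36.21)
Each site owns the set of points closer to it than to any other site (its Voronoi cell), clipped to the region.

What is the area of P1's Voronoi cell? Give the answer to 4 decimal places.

Area of P1's cell: 985.9221

1. box [0,33]×[0,74]: [(0, 0) (33, 0) (33, 74) (0, 74)]
2. ⊥bis P1·P0 via (21.55,31.58): [(0, 39.8966) (33, 27.1612) (33, 74) (0, 74)]  |A|=1335.5462
3. ⊥bis P1·P2 via (29.15,43.91): [(0, 44.4021) (33, 43.845) (33, 74) (0, 74)]  |A|=985.9221
4. canonical 4-gon: [(0, 44.4021) (33, 43.845) (33, 74) (0, 74)]
5. shoelace: 985.9221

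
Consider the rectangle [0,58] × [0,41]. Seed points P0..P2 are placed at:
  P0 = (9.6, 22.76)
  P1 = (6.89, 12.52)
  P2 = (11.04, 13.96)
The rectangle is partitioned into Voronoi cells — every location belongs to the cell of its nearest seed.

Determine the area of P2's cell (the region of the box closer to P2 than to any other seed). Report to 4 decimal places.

1. box [0,58]×[0,41]: [(0, 0) (58, 0) (58, 41) (0, 41)]
2. ⊥bis P2·P0 via (10.32,18.36): [(0, 16.6713) (0, 0) (58, 0) (58, 26.1622)]  |A|=1242.1702
3. ⊥bis P2·P1 via (8.965,13.24): [(7.3567, 17.8751) (13.5591, 0) (58, 0) (58, 26.1622)]  |A|=1059.6623
4. canonical 4-gon: [(7.3567, 17.8751) (13.5591, 0) (58, 0) (58, 26.1622)]
5. shoelace: 1059.6623

Area of P2's cell: 1059.6623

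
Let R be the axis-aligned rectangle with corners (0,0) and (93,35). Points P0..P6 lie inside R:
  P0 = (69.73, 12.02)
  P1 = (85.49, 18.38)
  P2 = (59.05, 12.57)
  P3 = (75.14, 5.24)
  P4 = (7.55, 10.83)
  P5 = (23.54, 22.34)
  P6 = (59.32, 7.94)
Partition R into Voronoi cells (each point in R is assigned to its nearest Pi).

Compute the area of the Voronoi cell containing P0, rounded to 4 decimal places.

Area of P0's cell: 262.5400

1. box [0,93]×[0,35]: [(0, 0) (93, 0) (93, 35) (0, 35)]
2. ⊥bis P0·P1 via (77.61,15.2): [(0, 0) (83.744, 0) (69.6196, 35) (0, 35)]  |A|=2683.864
3. ⊥bis P0·P2 via (64.39,12.295): [(63.7568, 0) (83.744, 0) (69.6196, 35) (65.5593, 35)]  |A|=420.8323
4. ⊥bis P0·P3 via (72.435,8.63): [(63.8484, 1.7785) (78.355, 13.3538) (69.6196, 35) (65.5593, 35)]  |A|=275.0102
5. ⊥bis P0·P4 via (38.64,11.425): [(63.8484, 1.7785) (78.355, 13.3538) (69.6196, 35) (65.5593, 35)]  |A|=275.0102
6. ⊥bis P0·P5 via (46.635,17.18): [(63.8484, 1.7785) (78.355, 13.3538) (69.6196, 35) (65.5593, 35)]  |A|=275.0102
7. ⊥bis P0·P6 via (64.525,9.98): [(64.3003, 10.5533) (66.8125, 4.1436) (78.355, 13.3538) (69.6196, 35) (65.5593, 35)]  |A|=262.54
8. canonical 5-gon: [(64.3003, 10.5533) (66.8125, 4.1436) (78.355, 13.3538) (69.6196, 35) (65.5593, 35)]
9. shoelace: 262.54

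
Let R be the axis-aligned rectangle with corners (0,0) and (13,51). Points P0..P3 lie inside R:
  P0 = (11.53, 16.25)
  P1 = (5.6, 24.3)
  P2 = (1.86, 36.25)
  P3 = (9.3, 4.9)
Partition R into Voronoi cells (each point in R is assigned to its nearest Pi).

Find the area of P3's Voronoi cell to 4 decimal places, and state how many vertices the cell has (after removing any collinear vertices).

1. box [0,13]×[0,51]: [(0, 0) (13, 0) (13, 51) (0, 51)]
2. ⊥bis P3·P0 via (10.415,10.575): [(0, 12.6213) (0, 0) (13, 0) (13, 10.0671)]  |A|=147.4746
3. ⊥bis P3·P1 via (7.45,14.6): [(0, 12.6213) (0, 0) (13, 0) (13, 10.0671)]  |A|=147.4746
4. ⊥bis P3·P2 via (5.58,20.575): [(0, 12.6213) (0, 0) (13, 0) (13, 10.0671)]  |A|=147.4746
5. canonical 4-gon: [(0, 12.6213) (0, 0) (13, 0) (13, 10.0671)]
6. shoelace: 147.4746

Area of P3's cell: 147.4746 (4 vertices)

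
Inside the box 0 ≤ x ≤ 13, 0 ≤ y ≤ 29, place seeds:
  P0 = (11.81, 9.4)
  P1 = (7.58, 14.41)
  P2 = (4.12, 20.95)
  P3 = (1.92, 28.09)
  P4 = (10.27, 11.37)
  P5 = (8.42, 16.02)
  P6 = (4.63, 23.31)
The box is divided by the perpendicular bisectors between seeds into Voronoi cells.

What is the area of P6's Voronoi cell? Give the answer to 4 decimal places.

1. box [0,13]×[0,29]: [(0, 0) (13, 0) (13, 29) (0, 29)]
2. ⊥bis P6·P0 via (8.22,16.355): [(0, 12.112) (13, 18.8223) (13, 29) (0, 29)]  |A|=175.9267
3. ⊥bis P6·P1 via (6.105,18.86): [(0, 16.8364) (13, 21.1454) (13, 29) (0, 29)]  |A|=130.1179
4. ⊥bis P6·P2 via (4.375,22.13): [(0, 23.0754) (11.3942, 20.6131) (13, 21.1454) (13, 29) (0, 29)]  |A|=94.5738
5. ⊥bis P6·P3 via (3.275,25.7): [(0, 23.8433) (0, 23.0754) (11.3942, 20.6131) (13, 21.1454) (13, 29) (9.0957, 29)]  |A|=71.1218
6. ⊥bis P6·P4 via (7.45,17.34): [(0, 23.8433) (0, 23.0754) (11.3942, 20.6131) (13, 21.1454) (13, 29) (9.0957, 29)]  |A|=71.1218
7. ⊥bis P6·P5 via (6.525,19.665): [(0, 23.8433) (0, 23.0754) (9.2429, 21.078) (13, 23.0313) (13, 29) (9.0957, 29)]  |A|=66.6333
8. canonical 6-gon: [(0, 23.8433) (0, 23.0754) (9.2429, 21.078) (13, 23.0313) (13, 29) (9.0957, 29)]
9. shoelace: 66.6333

Area of P6's cell: 66.6333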